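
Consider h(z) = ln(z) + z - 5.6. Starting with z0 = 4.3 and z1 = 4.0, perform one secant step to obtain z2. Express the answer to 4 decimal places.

h(4.3) = 0.158615, h(4.0) = -0.213706
z2 = 4.000000 − (-0.213706)·(4.000000 − 4.300000) / (-0.213706 − 0.158615) = 4.000000 − (0.064112)/(-0.372321) = 4.172195

4.1722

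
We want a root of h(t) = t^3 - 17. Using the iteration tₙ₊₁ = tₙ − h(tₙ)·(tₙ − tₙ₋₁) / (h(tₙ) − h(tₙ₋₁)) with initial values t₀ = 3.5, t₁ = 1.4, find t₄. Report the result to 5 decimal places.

h(3.5) = 25.8750000, h(1.4) = -14.2560000
t₂ = 1.4000000 − (-14.2560000)·(1.4000000 − 3.5000000) / (-14.2560000 − 25.8750000) = 1.4000000 − (29.9376000)/(-40.1310000) = 2.1459969
h(2.1459969) = -7.1170352
t₃ = 2.1459969 − (-7.1170352)·(2.1459969 − 1.4000000) / (-7.1170352 − (-14.2560000)) = 2.1459969 − (-5.3092859)/(7.1389648) = 2.8897022
h(2.8897022) = 7.1301071
t₄ = 2.8897022 − 7.1301071·(2.8897022 − 2.1459969) / (7.1301071 − (-7.1170352)) = 2.8897022 − (5.3026984)/(14.2471423) = 2.5175083

2.51751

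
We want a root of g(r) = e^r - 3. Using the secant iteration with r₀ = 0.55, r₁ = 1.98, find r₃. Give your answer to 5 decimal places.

1.01363

g(0.55) = -1.2667470, g(1.98) = 4.2427430
r₂ = 1.9800000 − 4.2427430·(1.9800000 − 0.5500000) / (4.2427430 − (-1.2667470)) = 1.9800000 − (6.0671225)/(5.5094900) = 0.8787869
g(0.8787869) = -0.5920232
r₃ = 0.8787869 − (-0.5920232)·(0.8787869 − 1.9800000) / (-0.5920232 − 4.2427430) = 0.8787869 − (0.6519437)/(-4.8347661) = 1.0136318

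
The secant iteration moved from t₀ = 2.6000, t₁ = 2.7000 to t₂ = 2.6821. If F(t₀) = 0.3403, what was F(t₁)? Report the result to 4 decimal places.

-0.0742

The secant line through (2.6000, 0.3403) and (2.7000, F(t₁)) crosses zero at t₂ = 2.6821.
So (2.6000, 0.3403), (2.7000, F(t₁)), (2.6821, 0) are collinear:
F(t₁) = 0.3403 · (2.7000 − 2.6821) / (2.6000 − 2.6821) = 0.3403 · (0.017900)/(-0.082100) = -0.074195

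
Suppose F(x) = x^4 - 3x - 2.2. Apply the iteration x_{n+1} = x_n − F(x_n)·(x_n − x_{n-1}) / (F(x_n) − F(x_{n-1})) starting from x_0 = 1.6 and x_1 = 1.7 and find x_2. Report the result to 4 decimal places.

F(1.6) = -0.446400, F(1.7) = 1.052100
x_2 = 1.700000 − 1.052100·(1.700000 − 1.600000) / (1.052100 − (-0.446400)) = 1.700000 − (0.105210)/(1.498500) = 1.629790

1.6298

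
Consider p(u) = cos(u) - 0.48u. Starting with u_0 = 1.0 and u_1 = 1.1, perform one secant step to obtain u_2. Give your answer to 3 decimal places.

p(1.0) = 0.06030, p(1.1) = -0.07440
u_2 = 1.10000 − (-0.07440)·(1.10000 − 1.00000) / (-0.07440 − 0.06030) = 1.10000 − (-0.00744)/(-0.13471) = 1.04477

1.045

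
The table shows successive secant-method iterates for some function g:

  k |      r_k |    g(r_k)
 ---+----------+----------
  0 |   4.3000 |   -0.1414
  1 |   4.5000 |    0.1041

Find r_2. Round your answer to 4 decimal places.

r_2 = 4.5000 − 0.1041·(4.5000 − 4.3000) / (0.1041 − (-0.1414))
   = 4.5000 − (0.020820)/(0.245500) = 4.415193

4.4152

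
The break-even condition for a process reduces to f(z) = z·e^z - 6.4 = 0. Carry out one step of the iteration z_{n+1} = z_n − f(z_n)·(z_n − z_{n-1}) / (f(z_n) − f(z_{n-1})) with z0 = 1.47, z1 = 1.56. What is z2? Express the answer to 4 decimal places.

f(1.47) = -0.006624, f(1.56) = 1.023761
z2 = 1.560000 − 1.023761·(1.560000 − 1.470000) / (1.023761 − (-0.006624)) = 1.560000 − (0.092139)/(1.030385) = 1.470579

1.4706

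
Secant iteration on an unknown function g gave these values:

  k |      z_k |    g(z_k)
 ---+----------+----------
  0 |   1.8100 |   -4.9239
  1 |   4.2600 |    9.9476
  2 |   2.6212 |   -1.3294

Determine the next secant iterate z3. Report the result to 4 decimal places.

z3 = 2.6212 − (-1.3294)·(2.6212 − 4.2600) / (-1.3294 − 9.9476)
   = 2.6212 − (2.178621)/(-11.277000) = 2.814392

2.8144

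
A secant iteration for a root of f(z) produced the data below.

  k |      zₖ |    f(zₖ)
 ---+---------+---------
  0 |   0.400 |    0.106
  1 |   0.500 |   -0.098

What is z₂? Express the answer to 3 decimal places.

z₂ = 0.500 − (-0.098)·(0.500 − 0.400) / (-0.098 − 0.106)
   = 0.500 − (-0.00980)/(-0.20400) = 0.45196

0.452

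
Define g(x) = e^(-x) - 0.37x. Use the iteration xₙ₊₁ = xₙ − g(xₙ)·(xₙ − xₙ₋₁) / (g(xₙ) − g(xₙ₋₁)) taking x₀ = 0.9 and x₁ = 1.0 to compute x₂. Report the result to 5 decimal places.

0.99720

g(0.9) = 0.0735697, g(1.0) = -0.0021206
x₂ = 1.0000000 − (-0.0021206)·(1.0000000 − 0.9000000) / (-0.0021206 − 0.0735697) = 1.0000000 − (-0.0002121)/(-0.0756902) = 0.9971984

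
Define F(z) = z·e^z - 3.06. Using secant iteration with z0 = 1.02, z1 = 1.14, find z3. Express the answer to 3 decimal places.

F(1.02) = -0.23134, F(1.14) = 0.50452
z2 = 1.14000 − 0.50452·(1.14000 − 1.02000) / (0.50452 − (-0.23134)) = 1.14000 − (0.06054)/(0.73586) = 1.05773
F(1.05773) = -0.01394
z3 = 1.05773 − (-0.01394)·(1.05773 − 1.14000) / (-0.01394 − 0.50452) = 1.05773 − (0.00115)/(-0.51846) = 1.05994

1.060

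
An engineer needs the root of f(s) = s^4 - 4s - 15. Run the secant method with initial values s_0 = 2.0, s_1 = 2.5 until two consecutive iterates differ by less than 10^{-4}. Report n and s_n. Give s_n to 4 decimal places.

f(2.0) = -7.000000, f(2.5) = 14.062500
s_2 = 2.500000 − 14.062500·(0.500000)/(21.062500) = 2.166172;  |Δ| = 0.333828
f(2.166172) = -1.646994
s_3 = 2.166172 − (-1.646994)·(-0.333828)/(-15.709494) = 2.201171;  |Δ| = 0.034999
f(2.201171) = -0.329175
s_4 = 2.201171 − (-0.329175)·(0.034999)/(1.317820) = 2.209913;  |Δ| = 0.008742
f(2.209913) = 0.011029
s_5 = 2.209913 − 0.011029·(0.008742)/(0.340203) = 2.209630;  |Δ| = 0.000283
f(2.209630) = -0.000070
s_6 = 2.209630 − (-0.000070)·(-0.000283)/(-0.011099) = 2.209631;  |Δ| = 0.000002
|s_6 − s_5| = 0.000002 < 10^{-4}

n = 6, s_n = 2.2096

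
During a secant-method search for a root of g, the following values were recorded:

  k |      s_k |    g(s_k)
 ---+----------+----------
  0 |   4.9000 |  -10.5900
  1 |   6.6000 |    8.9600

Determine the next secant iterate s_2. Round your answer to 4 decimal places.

5.8209

s_2 = 6.6000 − 8.9600·(6.6000 − 4.9000) / (8.9600 − (-10.5900))
   = 6.6000 − (15.232000)/(19.550000) = 5.820870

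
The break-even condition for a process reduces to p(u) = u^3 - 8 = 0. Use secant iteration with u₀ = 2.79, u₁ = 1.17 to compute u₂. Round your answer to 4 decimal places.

1.6853

p(2.79) = 13.717639, p(1.17) = -6.398387
u₂ = 1.170000 − (-6.398387)·(1.170000 − 2.790000) / (-6.398387 − 13.717639) = 1.170000 − (10.365387)/(-20.116026) = 1.685280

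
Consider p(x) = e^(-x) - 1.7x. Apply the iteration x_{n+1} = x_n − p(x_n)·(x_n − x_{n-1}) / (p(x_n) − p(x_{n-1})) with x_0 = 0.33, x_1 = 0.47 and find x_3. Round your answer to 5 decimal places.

p(0.33) = 0.1579237, p(0.47) = -0.1739977
x_2 = 0.4700000 − (-0.1739977)·(0.4700000 − 0.3300000) / (-0.1739977 − 0.1579237) = 0.4700000 − (-0.0243597)/(-0.3319215) = 0.3966101
p(0.3966101) = -0.0016410
x_3 = 0.3966101 − (-0.0016410)·(0.3966101 − 0.4700000) / (-0.0016410 − (-0.1739977)) = 0.3966101 − (0.0001204)/(0.1723568) = 0.3959114

0.39591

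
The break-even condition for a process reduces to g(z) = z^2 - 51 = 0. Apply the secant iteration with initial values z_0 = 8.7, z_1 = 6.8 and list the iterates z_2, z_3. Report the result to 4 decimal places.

g(8.7) = 24.690000, g(6.8) = -4.760000
z_2 = 6.800000 − (-4.760000)·(6.800000 − 8.700000) / (-4.760000 − 24.690000) = 6.800000 − (9.044000)/(-29.450000) = 7.107097
g(7.107097) = -0.489175
z_3 = 7.107097 − (-0.489175)·(7.107097 − 6.800000) / (-0.489175 − (-4.760000)) = 7.107097 − (-0.150224)/(4.270825) = 7.142271

7.1071, 7.1423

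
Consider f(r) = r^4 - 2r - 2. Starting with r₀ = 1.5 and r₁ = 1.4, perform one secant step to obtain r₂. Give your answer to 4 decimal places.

1.4939

f(1.5) = 0.062500, f(1.4) = -0.958400
r₂ = 1.400000 − (-0.958400)·(1.400000 − 1.500000) / (-0.958400 − 0.062500) = 1.400000 − (0.095840)/(-1.020900) = 1.493878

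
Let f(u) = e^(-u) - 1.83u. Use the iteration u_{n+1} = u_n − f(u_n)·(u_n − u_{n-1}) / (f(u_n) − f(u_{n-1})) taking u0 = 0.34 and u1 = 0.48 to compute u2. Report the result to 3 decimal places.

f(0.34) = 0.08957, f(0.48) = -0.25962
u2 = 0.48000 − (-0.25962)·(0.48000 − 0.34000) / (-0.25962 − 0.08957) = 0.48000 − (-0.03635)/(-0.34919) = 0.37591

0.376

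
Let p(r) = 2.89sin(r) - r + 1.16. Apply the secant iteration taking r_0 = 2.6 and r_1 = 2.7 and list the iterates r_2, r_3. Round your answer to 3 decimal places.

2.614, 2.614

p(2.6) = 0.04980, p(2.7) = -0.30487
r_2 = 2.70000 − (-0.30487)·(2.70000 − 2.60000) / (-0.30487 − 0.04980) = 2.70000 − (-0.03049)/(-0.35467) = 2.61404
p(2.61404) = 0.00084
r_3 = 2.61404 − 0.00084·(2.61404 − 2.70000) / (0.00084 − (-0.30487)) = 2.61404 − (-0.00007)/(0.30571) = 2.61428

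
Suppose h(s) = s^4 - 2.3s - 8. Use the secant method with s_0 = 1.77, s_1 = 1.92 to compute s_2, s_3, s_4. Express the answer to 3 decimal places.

1.869, 1.873, 1.873

h(1.77) = -2.25594, h(1.92) = 1.17354
s_2 = 1.92000 − 1.17354·(1.92000 − 1.77000) / (1.17354 − (-2.25594)) = 1.92000 − (0.17603)/(3.42948) = 1.86867
h(1.86867) = -0.10436
s_3 = 1.86867 − (-0.10436)·(1.86867 − 1.92000) / (-0.10436 − 1.17354) = 1.86867 − (0.00536)/(-1.27790) = 1.87286
h(1.87286) = -0.00422
s_4 = 1.87286 − (-0.00422)·(1.87286 − 1.86867) / (-0.00422 − (-0.10436)) = 1.87286 − (-0.00002)/(0.10014) = 1.87304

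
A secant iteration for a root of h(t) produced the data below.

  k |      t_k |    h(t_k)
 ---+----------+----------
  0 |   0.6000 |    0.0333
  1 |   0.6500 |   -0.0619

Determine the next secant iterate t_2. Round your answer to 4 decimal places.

0.6175

t_2 = 0.6500 − (-0.0619)·(0.6500 − 0.6000) / (-0.0619 − 0.0333)
   = 0.6500 − (-0.003095)/(-0.095200) = 0.617489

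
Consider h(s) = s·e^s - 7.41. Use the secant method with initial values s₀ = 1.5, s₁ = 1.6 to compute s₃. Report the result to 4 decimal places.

h(1.5) = -0.687466, h(1.6) = 0.514852
s₂ = 1.600000 − 0.514852·(1.600000 − 1.500000) / (0.514852 − (-0.687466)) = 1.600000 − (0.051485)/(1.202318) = 1.557178
h(1.557178) = -0.020546
s₃ = 1.557178 − (-0.020546)·(1.557178 − 1.600000) / (-0.020546 − 0.514852) = 1.557178 − (0.000880)/(-0.535398) = 1.558822

1.5588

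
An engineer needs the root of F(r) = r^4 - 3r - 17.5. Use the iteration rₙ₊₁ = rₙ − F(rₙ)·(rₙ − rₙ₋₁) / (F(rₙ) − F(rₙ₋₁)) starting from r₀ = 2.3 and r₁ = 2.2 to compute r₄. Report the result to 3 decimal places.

2.217

F(2.3) = 3.58410, F(2.2) = -0.67440
r₂ = 2.20000 − (-0.67440)·(2.20000 − 2.30000) / (-0.67440 − 3.58410) = 2.20000 − (0.06744)/(-4.25850) = 2.21584
F(2.21584) = -0.04008
r₃ = 2.21584 − (-0.04008)·(2.21584 − 2.20000) / (-0.04008 − (-0.67440)) = 2.21584 − (-0.00063)/(0.63432) = 2.21684
F(2.21684) = 0.00049
r₄ = 2.21684 − 0.00049·(2.21684 − 2.21584) / (0.00049 − (-0.04008)) = 2.21684 − (0.00000)/(0.04057) = 2.21683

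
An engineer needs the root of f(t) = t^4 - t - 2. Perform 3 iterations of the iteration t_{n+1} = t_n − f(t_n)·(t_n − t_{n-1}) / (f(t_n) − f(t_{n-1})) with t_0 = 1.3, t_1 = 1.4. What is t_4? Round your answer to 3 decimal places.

1.353

f(1.3) = -0.44390, f(1.4) = 0.44160
t_2 = 1.40000 − 0.44160·(1.40000 − 1.30000) / (0.44160 − (-0.44390)) = 1.40000 − (0.04416)/(0.88550) = 1.35013
f(1.35013) = -0.02735
t_3 = 1.35013 − (-0.02735)·(1.35013 − 1.40000) / (-0.02735 − 0.44160) = 1.35013 − (0.00136)/(-0.46895) = 1.35304
f(1.35304) = -0.00153
t_4 = 1.35304 − (-0.00153)·(1.35304 − 1.35013) / (-0.00153 − (-0.02735)) = 1.35304 − (0.00000)/(0.02581) = 1.35321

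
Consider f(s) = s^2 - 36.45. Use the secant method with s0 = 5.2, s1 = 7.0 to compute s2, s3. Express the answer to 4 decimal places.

f(5.2) = -9.410000, f(7.0) = 12.550000
s2 = 7.000000 − 12.550000·(7.000000 − 5.200000) / (12.550000 − (-9.410000)) = 7.000000 − (22.590000)/(21.960000) = 5.971311
f(5.971311) = -0.793439
s3 = 5.971311 − (-0.793439)·(5.971311 − 7.000000) / (-0.793439 − 12.550000) = 5.971311 − (0.816202)/(-13.343439) = 6.032480

5.9713, 6.0325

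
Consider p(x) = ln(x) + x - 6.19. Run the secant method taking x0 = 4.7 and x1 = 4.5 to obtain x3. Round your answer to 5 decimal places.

p(4.7) = 0.0575625, p(4.5) = -0.1859226
x2 = 4.5000000 − (-0.1859226)·(4.5000000 − 4.7000000) / (-0.1859226 − 0.0575625) = 4.5000000 − (0.0371845)/(-0.2434851) = 4.6527178
p(4.6527178) = 0.0001694
x3 = 4.6527178 − 0.0001694·(4.6527178 − 4.5000000) / (0.0001694 − (-0.1859226)) = 4.6527178 − (0.0000259)/(0.1860920) = 4.6525788

4.65258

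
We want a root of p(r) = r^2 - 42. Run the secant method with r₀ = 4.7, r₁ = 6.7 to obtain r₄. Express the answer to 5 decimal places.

6.48074

p(4.7) = -19.9100000, p(6.7) = 2.8900000
r₂ = 6.7000000 − 2.8900000·(6.7000000 − 4.7000000) / (2.8900000 − (-19.9100000)) = 6.7000000 − (5.7800000)/(22.8000000) = 6.4464912
p(6.4464912) = -0.4427508
r₃ = 6.4464912 − (-0.4427508)·(6.4464912 − 6.7000000) / (-0.4427508 − 2.8900000) = 6.4464912 − (0.1122412)/(-3.3327508) = 6.4801695
p(6.4801695) = -0.0074035
r₄ = 6.4801695 − (-0.0074035)·(6.4801695 − 6.4464912) / (-0.0074035 − (-0.4427508)) = 6.4801695 − (-0.0002493)/(0.4353473) = 6.4807422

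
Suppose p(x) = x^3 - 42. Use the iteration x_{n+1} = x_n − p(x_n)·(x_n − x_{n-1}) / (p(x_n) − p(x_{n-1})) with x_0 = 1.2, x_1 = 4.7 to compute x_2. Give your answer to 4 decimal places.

p(1.2) = -40.272000, p(4.7) = 61.823000
x_2 = 4.700000 − 61.823000·(4.700000 − 1.200000) / (61.823000 − (-40.272000)) = 4.700000 − (216.380500)/(102.095000) = 2.580597

2.5806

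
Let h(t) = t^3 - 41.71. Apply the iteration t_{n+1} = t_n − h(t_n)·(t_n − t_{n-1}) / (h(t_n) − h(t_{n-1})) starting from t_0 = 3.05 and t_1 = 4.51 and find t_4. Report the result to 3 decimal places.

3.469

h(3.05) = -13.33738, h(4.51) = 50.02385
t_2 = 4.51000 − 50.02385·(4.51000 − 3.05000) / (50.02385 − (-13.33738)) = 4.51000 − (73.03482)/(63.36123) = 3.35733
h(3.35733) = -3.86743
t_3 = 3.35733 − (-3.86743)·(3.35733 − 4.51000) / (-3.86743 − 50.02385) = 3.35733 − (4.45788)/(-53.89128) = 3.44005
h(3.44005) = -1.00078
t_4 = 3.44005 − (-1.00078)·(3.44005 − 3.35733) / (-1.00078 − (-3.86743)) = 3.44005 − (-0.08278)/(2.86665) = 3.46892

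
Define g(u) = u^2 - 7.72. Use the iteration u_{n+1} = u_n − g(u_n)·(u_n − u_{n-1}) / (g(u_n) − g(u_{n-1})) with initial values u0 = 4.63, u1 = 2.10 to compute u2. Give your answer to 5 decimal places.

2.59183

g(4.63) = 13.7169000, g(2.10) = -3.3100000
u2 = 2.1000000 − (-3.3100000)·(2.1000000 − 4.6300000) / (-3.3100000 − 13.7169000) = 2.1000000 − (8.3743000)/(-17.0269000) = 2.5918276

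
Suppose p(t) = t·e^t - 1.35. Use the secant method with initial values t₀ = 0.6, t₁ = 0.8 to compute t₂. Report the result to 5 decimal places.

0.67472

p(0.6) = -0.2567287, p(0.8) = 0.4304327
t₂ = 0.8000000 − 0.4304327·(0.8000000 − 0.6000000) / (0.4304327 − (-0.2567287)) = 0.8000000 − (0.0860865)/(0.6871615) = 0.6747215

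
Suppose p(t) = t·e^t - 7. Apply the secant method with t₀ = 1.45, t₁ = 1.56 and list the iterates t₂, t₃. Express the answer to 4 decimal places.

1.5225, 1.5243

p(1.45) = -0.818484, p(1.56) = 0.423761
t₂ = 1.560000 − 0.423761·(1.560000 − 1.450000) / (0.423761 − (-0.818484)) = 1.560000 − (0.046614)/(1.242245) = 1.522476
p(1.522476) = -0.021637
t₃ = 1.522476 − (-0.021637)·(1.522476 − 1.560000) / (-0.021637 − 0.423761) = 1.522476 − (0.000812)/(-0.445398) = 1.524299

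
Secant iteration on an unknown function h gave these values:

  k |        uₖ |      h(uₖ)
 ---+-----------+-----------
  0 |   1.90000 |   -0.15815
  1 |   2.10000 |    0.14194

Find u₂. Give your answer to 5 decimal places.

u₂ = 2.10000 − 0.14194·(2.10000 − 1.90000) / (0.14194 − (-0.15815))
   = 2.10000 − (0.0283880)/(0.3000900) = 2.0054017

2.00540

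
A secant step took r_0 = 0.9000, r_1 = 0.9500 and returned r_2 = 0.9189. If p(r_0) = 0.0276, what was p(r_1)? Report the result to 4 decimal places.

-0.0454

The secant line through (0.9000, 0.0276) and (0.9500, p(r_1)) crosses zero at r_2 = 0.9189.
So (0.9000, 0.0276), (0.9500, p(r_1)), (0.9189, 0) are collinear:
p(r_1) = 0.0276 · (0.9500 − 0.9189) / (0.9000 − 0.9189) = 0.0276 · (0.031100)/(-0.018900) = -0.045416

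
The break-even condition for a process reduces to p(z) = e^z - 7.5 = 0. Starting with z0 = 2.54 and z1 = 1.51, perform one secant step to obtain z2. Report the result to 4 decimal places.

1.8856

p(2.54) = 5.179671, p(1.51) = -2.973269
z2 = 1.510000 − (-2.973269)·(1.510000 − 2.540000) / (-2.973269 − 5.179671) = 1.510000 − (3.062467)/(-8.152940) = 1.885627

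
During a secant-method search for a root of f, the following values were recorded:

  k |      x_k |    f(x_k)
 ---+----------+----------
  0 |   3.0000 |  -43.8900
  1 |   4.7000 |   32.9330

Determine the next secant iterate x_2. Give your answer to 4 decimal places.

x_2 = 4.7000 − 32.9330·(4.7000 − 3.0000) / (32.9330 − (-43.8900))
   = 4.7000 − (55.986100)/(76.823000) = 3.971233

3.9712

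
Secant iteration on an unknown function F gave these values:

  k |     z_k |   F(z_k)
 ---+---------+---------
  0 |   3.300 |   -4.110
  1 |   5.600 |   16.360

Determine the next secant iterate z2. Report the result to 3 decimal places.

z2 = 5.600 − 16.360·(5.600 − 3.300) / (16.360 − (-4.110))
   = 5.600 − (37.62800)/(20.47000) = 3.76180

3.762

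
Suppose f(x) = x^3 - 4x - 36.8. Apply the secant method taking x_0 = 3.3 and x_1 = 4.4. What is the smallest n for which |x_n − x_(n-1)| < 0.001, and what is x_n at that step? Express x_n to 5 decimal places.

f(3.3) = -14.0630000, f(4.4) = 30.7840000
x_2 = 4.4000000 − 30.7840000·(1.1000000)/(44.8470000) = 3.6449350;  |Δ| = 0.7550650
f(3.6449350) = -2.9547696
x_3 = 3.6449350 − (-2.9547696)·(-0.7550650)/(-33.7387696) = 3.7110620;  |Δ| = 0.0661270
f(3.7110620) = -0.5355726
x_4 = 3.7110620 − (-0.5355726)·(0.0661270)/(2.4191970) = 3.7257015;  |Δ| = 0.0146395
f(3.7257015) = 0.0131028
x_5 = 3.7257015 − 0.0131028·(0.0146395)/(0.5486753) = 3.7253519;  |Δ| = 0.0003496
|x_5 − x_4| = 0.0003496 < 0.001

n = 5, x_n = 3.72535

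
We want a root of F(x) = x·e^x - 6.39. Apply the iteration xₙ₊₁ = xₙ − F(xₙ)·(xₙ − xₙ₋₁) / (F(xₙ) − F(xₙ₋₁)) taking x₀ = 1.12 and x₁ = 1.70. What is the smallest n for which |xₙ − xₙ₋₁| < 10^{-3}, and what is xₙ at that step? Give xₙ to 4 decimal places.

n = 5, xₙ = 1.4697

F(1.12) = -2.957363, F(1.70) = 2.915711
x₂ = 1.700000 − 2.915711·(0.580000)/(5.873074) = 1.412057;  |Δ| = 0.287943
F(1.412057) = -0.594371
x₃ = 1.412057 − (-0.594371)·(-0.287943)/(-3.510081) = 1.460815;  |Δ| = 0.048758
F(1.460815) = -0.094662
x₄ = 1.460815 − (-0.094662)·(0.048758)/(0.499708) = 1.470051;  |Δ| = 0.009237
F(1.470051) = 0.003928
x₅ = 1.470051 − 0.003928·(0.009237)/(0.098590) = 1.469683;  |Δ| = 0.000368
|x₅ − x₄| = 0.000368 < 10^{-3}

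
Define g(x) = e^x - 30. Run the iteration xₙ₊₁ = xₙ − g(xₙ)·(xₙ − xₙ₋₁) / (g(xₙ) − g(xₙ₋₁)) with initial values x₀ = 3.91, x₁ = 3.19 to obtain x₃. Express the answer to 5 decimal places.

g(3.91) = 19.8989520, g(3.19) = -5.7115726
x₂ = 3.1900000 − (-5.7115726)·(3.1900000 − 3.9100000) / (-5.7115726 − 19.8989520) = 3.1900000 − (4.1123322)/(-25.6105245) = 3.3505720
g(3.3505720) = -1.4809591
x₃ = 3.3505720 − (-1.4809591)·(3.3505720 − 3.1900000) / (-1.4809591 − (-5.7115726)) = 3.3505720 − (-0.2378005)/(4.2306134) = 3.4067814

3.40678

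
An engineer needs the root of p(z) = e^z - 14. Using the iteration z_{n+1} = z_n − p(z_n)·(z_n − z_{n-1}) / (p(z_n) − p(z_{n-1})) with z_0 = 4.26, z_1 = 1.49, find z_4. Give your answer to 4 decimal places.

2.4153

p(4.26) = 56.809983, p(1.49) = -9.562904
z_2 = 1.490000 − (-9.562904)·(1.490000 − 4.260000) / (-9.562904 − 56.809983) = 1.490000 − (26.489245)/(-66.372888) = 1.889097
p(1.889097) = -7.386603
z_3 = 1.889097 − (-7.386603)·(1.889097 − 1.490000) / (-7.386603 − (-9.562904)) = 1.889097 − (-2.947974)/(2.176301) = 3.243677
p(3.243677) = 11.627794
z_4 = 3.243677 − 11.627794·(3.243677 − 1.889097) / (11.627794 − (-7.386603)) = 3.243677 − (15.750777)/(19.014397) = 2.415317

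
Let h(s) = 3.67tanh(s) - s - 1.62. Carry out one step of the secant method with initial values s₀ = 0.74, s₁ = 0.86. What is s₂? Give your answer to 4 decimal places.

0.7885

h(0.74) = -0.051037, h(0.86) = 0.075266
s₂ = 0.860000 − 0.075266·(0.860000 − 0.740000) / (0.075266 − (-0.051037)) = 0.860000 − (0.009032)/(0.126303) = 0.788490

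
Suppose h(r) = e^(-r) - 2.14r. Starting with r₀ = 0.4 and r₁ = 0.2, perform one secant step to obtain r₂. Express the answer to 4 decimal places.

0.3356

h(0.4) = -0.185680, h(0.2) = 0.390731
r₂ = 0.200000 − 0.390731·(0.200000 − 0.400000) / (0.390731 − (-0.185680)) = 0.200000 − (-0.078146)/(0.576411) = 0.335574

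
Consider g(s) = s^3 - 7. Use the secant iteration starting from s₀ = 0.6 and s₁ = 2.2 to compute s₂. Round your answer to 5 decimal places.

1.64049

g(0.6) = -6.7840000, g(2.2) = 3.6480000
s₂ = 2.2000000 − 3.6480000·(2.2000000 − 0.6000000) / (3.6480000 − (-6.7840000)) = 2.2000000 − (5.8368000)/(10.4320000) = 1.6404908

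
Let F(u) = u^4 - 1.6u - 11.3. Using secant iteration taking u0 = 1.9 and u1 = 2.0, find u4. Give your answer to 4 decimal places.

F(1.9) = -1.307900, F(2.0) = 1.500000
u2 = 2.000000 − 1.500000·(2.000000 − 1.900000) / (1.500000 − (-1.307900)) = 2.000000 − (0.150000)/(2.807900) = 1.946579
F(1.946579) = -0.056710
u3 = 1.946579 − (-0.056710)·(1.946579 − 2.000000) / (-0.056710 − 1.500000) = 1.946579 − (0.003030)/(-1.556710) = 1.948525
F(1.948525) = -0.002321
u4 = 1.948525 − (-0.002321)·(1.948525 − 1.946579) / (-0.002321 − (-0.056710)) = 1.948525 − (-0.000005)/(0.054389) = 1.948608

1.9486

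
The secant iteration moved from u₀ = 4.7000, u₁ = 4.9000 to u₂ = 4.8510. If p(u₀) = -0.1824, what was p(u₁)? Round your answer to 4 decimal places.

The secant line through (4.7000, -0.1824) and (4.9000, p(u₁)) crosses zero at u₂ = 4.8510.
So (4.7000, -0.1824), (4.9000, p(u₁)), (4.8510, 0) are collinear:
p(u₁) = -0.1824 · (4.9000 − 4.8510) / (4.7000 − 4.8510) = -0.1824 · (0.049000)/(-0.151000) = 0.059189

0.0592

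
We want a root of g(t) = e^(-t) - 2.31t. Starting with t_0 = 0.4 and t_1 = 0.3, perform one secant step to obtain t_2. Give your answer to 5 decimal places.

0.31586

g(0.4) = -0.2536800, g(0.3) = 0.0478182
t_2 = 0.3000000 − 0.0478182·(0.3000000 − 0.4000000) / (0.0478182 − (-0.2536800)) = 0.3000000 − (-0.0047818)/(0.3014982) = 0.3158602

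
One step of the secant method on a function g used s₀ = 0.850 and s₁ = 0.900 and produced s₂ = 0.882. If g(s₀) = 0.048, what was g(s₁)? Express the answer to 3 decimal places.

-0.027

The secant line through (0.850, 0.048) and (0.900, g(s₁)) crosses zero at s₂ = 0.882.
So (0.850, 0.048), (0.900, g(s₁)), (0.882, 0) are collinear:
g(s₁) = 0.048 · (0.900 − 0.882) / (0.850 − 0.882) = 0.048 · (0.01800)/(-0.03200) = -0.02700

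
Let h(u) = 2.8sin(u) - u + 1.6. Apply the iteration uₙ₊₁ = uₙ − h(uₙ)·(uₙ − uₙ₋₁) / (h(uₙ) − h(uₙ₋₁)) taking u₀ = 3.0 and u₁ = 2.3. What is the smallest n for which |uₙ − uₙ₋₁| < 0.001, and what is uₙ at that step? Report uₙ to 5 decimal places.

h(3.0) = -1.0048640, h(2.3) = 1.3879746
u₂ = 2.3000000 − 1.3879746·(-0.7000000)/(2.3928386) = 2.7060375;  |Δ| = 0.4060375
h(2.7060375) = 0.0753211
u₃ = 2.7060375 − 0.0753211·(0.4060375)/(-1.3126535) = 2.7293363;  |Δ| = 0.0232987
h(2.7293363) = -0.0074387
u₄ = 2.7293363 − (-0.0074387)·(0.0232987)/(-0.0827598) = 2.7272421;  |Δ| = 0.0020942
h(2.7272421) = 0.0000254
u₅ = 2.7272421 − 0.0000254·(-0.0020942)/(0.0074641) = 2.7272492;  |Δ| = 0.0000071
|u₅ − u₄| = 0.0000071 < 0.001

n = 5, uₙ = 2.72725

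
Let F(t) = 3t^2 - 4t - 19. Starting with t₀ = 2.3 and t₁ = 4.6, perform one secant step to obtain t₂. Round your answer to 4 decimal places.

F(2.3) = -12.330000, F(4.6) = 26.080000
t₂ = 4.600000 − 26.080000·(4.600000 − 2.300000) / (26.080000 − (-12.330000)) = 4.600000 − (59.984000)/(38.410000) = 3.038323

3.0383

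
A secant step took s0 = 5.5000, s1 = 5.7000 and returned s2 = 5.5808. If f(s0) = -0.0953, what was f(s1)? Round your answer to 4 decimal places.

The secant line through (5.5000, -0.0953) and (5.7000, f(s1)) crosses zero at s2 = 5.5808.
So (5.5000, -0.0953), (5.7000, f(s1)), (5.5808, 0) are collinear:
f(s1) = -0.0953 · (5.7000 − 5.5808) / (5.5000 − 5.5808) = -0.0953 · (0.119200)/(-0.080800) = 0.140591

0.1406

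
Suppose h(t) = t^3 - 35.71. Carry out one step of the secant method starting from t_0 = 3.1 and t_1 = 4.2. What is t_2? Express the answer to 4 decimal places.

3.2470

h(3.1) = -5.919000, h(4.2) = 38.378000
t_2 = 4.200000 − 38.378000·(4.200000 − 3.100000) / (38.378000 − (-5.919000)) = 4.200000 − (42.215800)/(44.297000) = 3.246983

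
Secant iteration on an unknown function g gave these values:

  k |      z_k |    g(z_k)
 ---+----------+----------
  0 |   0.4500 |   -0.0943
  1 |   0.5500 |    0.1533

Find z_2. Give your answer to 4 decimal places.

z_2 = 0.5500 − 0.1533·(0.5500 − 0.4500) / (0.1533 − (-0.0943))
   = 0.5500 − (0.015330)/(0.247600) = 0.488086

0.4881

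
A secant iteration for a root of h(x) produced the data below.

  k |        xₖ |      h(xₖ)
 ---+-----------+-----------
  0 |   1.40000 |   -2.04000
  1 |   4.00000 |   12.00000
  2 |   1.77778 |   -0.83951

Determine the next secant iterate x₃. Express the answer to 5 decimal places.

1.92308

x₃ = 1.77778 − (-0.83951)·(1.77778 − 4.00000) / (-0.83951 − 12.00000)
   = 1.77778 − (1.8655759)/(-12.8395100) = 1.9230796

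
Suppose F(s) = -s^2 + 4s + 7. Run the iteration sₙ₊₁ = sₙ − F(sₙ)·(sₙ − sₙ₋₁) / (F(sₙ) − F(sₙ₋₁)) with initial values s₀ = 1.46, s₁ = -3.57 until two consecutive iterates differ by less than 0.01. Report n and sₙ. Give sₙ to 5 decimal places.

F(1.46) = 10.7084000, F(-3.57) = -20.0249000
s₂ = -3.5700000 − (-20.0249000)·(-5.0300000)/(-30.7333000) = -0.2926023;  |Δ| = 3.2773977
F(-0.2926023) = 5.7439747
s₃ = -0.2926023 − 5.7439747·(3.2773977)/(25.7688747) = -1.0231460;  |Δ| = 0.7305437
F(-1.0231460) = 1.8605882
s₄ = -1.0231460 − 1.8605882·(-0.7305437)/(-3.8833865) = -1.3731604;  |Δ| = 0.3500144
F(-1.3731604) = -0.3782108
s₅ = -1.3731604 − (-0.3782108)·(-0.3500144)/(-2.2387990) = -1.3140308;  |Δ| = 0.0591296
F(-1.3140308) = 0.0171999
s₆ = -1.3140308 − 0.0171999·(0.0591296)/(0.3954107) = -1.3166029;  |Δ| = 0.0025721
|s₆ − s₅| = 0.0025721 < 0.01

n = 6, sₙ = -1.31660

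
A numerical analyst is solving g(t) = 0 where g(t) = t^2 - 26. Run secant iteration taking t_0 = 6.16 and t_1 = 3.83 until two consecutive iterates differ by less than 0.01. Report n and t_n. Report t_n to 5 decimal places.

g(6.16) = 11.9456000, g(3.83) = -11.3311000
t_2 = 3.8300000 − (-11.3311000)·(-2.3300000)/(-23.2767000) = 4.9642442;  |Δ| = 1.1342442
g(4.9642442) = -1.3562791
t_3 = 4.9642442 − (-1.3562791)·(1.1342442)/(9.9748209) = 5.1184677;  |Δ| = 0.1542235
g(5.1184677) = 0.1987120
t_4 = 5.1184677 − 0.1987120·(0.1542235)/(1.5549911) = 5.0987595;  |Δ| = 0.0197082
g(5.0987595) = -0.0026511
t_5 = 5.0987595 − (-0.0026511)·(-0.0197082)/(-0.2013631) = 5.0990190;  |Δ| = 0.0002595
|t_5 − t_4| = 0.0002595 < 0.01

n = 5, t_n = 5.09902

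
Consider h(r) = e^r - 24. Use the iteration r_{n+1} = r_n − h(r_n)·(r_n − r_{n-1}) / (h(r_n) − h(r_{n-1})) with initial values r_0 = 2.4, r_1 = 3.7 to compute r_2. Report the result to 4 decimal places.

2.9733

h(2.4) = -12.976824, h(3.7) = 16.447304
r_2 = 3.700000 − 16.447304·(3.700000 − 2.400000) / (16.447304 − (-12.976824)) = 3.700000 − (21.381496)/(29.424128) = 2.973335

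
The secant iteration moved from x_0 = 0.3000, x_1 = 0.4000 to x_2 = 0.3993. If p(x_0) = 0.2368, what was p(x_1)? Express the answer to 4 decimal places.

The secant line through (0.3000, 0.2368) and (0.4000, p(x_1)) crosses zero at x_2 = 0.3993.
So (0.3000, 0.2368), (0.4000, p(x_1)), (0.3993, 0) are collinear:
p(x_1) = 0.2368 · (0.4000 − 0.3993) / (0.3000 − 0.3993) = 0.2368 · (0.000700)/(-0.099300) = -0.001669

-0.0017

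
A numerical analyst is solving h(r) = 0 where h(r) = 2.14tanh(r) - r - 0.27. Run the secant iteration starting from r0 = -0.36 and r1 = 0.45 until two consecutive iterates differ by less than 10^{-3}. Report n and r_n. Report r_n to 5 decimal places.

h(-0.36) = -0.6487580, h(0.45) = 0.1828639
r2 = 0.4500000 − 0.1828639·(0.8100000)/(0.8316219) = 0.2718905;  |Δ| = 0.1781095
h(0.2718905) = 0.0260293
r3 = 0.2718905 − 0.0260293·(-0.1781095)/(-0.1568346) = 0.2423303;  |Δ| = 0.0295602
h(0.2423303) = -0.0036617
r4 = 0.2423303 − (-0.0036617)·(-0.0295602)/(-0.0296910) = 0.2459759;  |Δ| = 0.0036456
h(0.2459759) = 0.0000471
r5 = 0.2459759 − 0.0000471·(0.0036456)/(0.0037088) = 0.2459296;  |Δ| = 0.0000463
|r5 − r4| = 0.0000463 < 10^{-3}

n = 5, r_n = 0.24593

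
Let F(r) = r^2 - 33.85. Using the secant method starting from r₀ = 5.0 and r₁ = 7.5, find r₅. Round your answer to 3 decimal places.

5.818

F(5.0) = -8.85000, F(7.5) = 22.40000
r₂ = 7.50000 − 22.40000·(7.50000 − 5.00000) / (22.40000 − (-8.85000)) = 7.50000 − (56.00000)/(31.25000) = 5.70800
F(5.70800) = -1.26874
r₃ = 5.70800 − (-1.26874)·(5.70800 − 7.50000) / (-1.26874 − 22.40000) = 5.70800 − (2.27357)/(-23.66874) = 5.80406
F(5.80406) = -0.16291
r₄ = 5.80406 − (-0.16291)·(5.80406 − 5.70800) / (-0.16291 − (-1.26874)) = 5.80406 − (-0.01565)/(1.10583) = 5.81821
F(5.81821) = 0.00156
r₅ = 5.81821 − 0.00156·(5.81821 − 5.80406) / (0.00156 − (-0.16291)) = 5.81821 − (0.00002)/(0.16447) = 5.81808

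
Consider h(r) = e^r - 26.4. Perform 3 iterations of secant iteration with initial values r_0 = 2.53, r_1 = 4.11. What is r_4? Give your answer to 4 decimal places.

h(2.53) = -13.846494, h(4.11) = 34.546718
r_2 = 4.110000 − 34.546718·(4.110000 − 2.530000) / (34.546718 − (-13.846494)) = 4.110000 − (54.583814)/(48.393211) = 2.982077
h(2.982077) = -6.671248
r_3 = 2.982077 − (-6.671248)·(2.982077 − 4.110000) / (-6.671248 − 34.546718) = 2.982077 − (7.524654)/(-41.217966) = 3.164635
h(3.164635) = -2.719908
r_4 = 3.164635 − (-2.719908)·(3.164635 − 2.982077) / (-2.719908 − (-6.671248)) = 3.164635 − (-0.496540)/(3.951340) = 3.290298

3.2903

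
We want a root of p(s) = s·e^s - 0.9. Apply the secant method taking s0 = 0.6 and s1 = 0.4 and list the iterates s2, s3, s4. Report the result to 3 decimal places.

0.522, 0.531, 0.530

p(0.6) = 0.19327, p(0.4) = -0.30327
s2 = 0.40000 − (-0.30327)·(0.40000 − 0.60000) / (-0.30327 − 0.19327) = 0.40000 − (0.06065)/(-0.49654) = 0.52215
p(0.52215) = -0.01983
s3 = 0.52215 − (-0.01983)·(0.52215 − 0.40000) / (-0.01983 − (-0.30327)) = 0.52215 − (-0.00242)/(0.28344) = 0.53070
p(0.53070) = 0.00225
s4 = 0.53070 − 0.00225·(0.53070 − 0.52215) / (0.00225 − (-0.01983)) = 0.53070 − (0.00002)/(0.02209) = 0.52983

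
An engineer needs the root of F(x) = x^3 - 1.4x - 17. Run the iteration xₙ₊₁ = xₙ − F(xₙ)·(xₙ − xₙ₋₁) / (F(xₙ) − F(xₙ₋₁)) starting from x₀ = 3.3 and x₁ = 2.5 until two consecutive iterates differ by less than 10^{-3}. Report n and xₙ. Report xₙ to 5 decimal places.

n = 5, xₙ = 2.75249

F(3.3) = 14.3170000, F(2.5) = -4.8750000
x₂ = 2.5000000 − (-4.8750000)·(-0.8000000)/(-19.1920000) = 2.7032097;  |Δ| = 0.2032097
F(2.7032097) = -1.0312146
x₃ = 2.7032097 − (-1.0312146)·(0.2032097)/(3.8437854) = 2.7577270;  |Δ| = 0.0545173
F(2.7577270) = 0.1118557
x₄ = 2.7577270 − 0.1118557·(0.0545173)/(1.1430703) = 2.7523921;  |Δ| = 0.0053348
F(2.7523921) = -0.0021550
x₅ = 2.7523921 − (-0.0021550)·(-0.0053348)/(-0.1140108) = 2.7524930;  |Δ| = 0.0001008
|x₅ − x₄| = 0.0001008 < 10^{-3}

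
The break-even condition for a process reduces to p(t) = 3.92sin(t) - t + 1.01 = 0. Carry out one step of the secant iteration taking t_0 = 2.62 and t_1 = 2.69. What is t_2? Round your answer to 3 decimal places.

p(2.62) = 0.34319, p(2.69) = 0.03068
t_2 = 2.69000 − 0.03068·(2.69000 − 2.62000) / (0.03068 − 0.34319) = 2.69000 − (0.00215)/(-0.31250) = 2.69687

2.697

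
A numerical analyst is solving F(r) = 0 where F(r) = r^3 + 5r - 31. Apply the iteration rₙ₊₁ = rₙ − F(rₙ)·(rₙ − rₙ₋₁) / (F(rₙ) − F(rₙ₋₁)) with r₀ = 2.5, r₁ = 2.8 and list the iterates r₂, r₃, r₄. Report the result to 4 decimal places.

2.6102, 2.6163, 2.6167

F(2.5) = -2.875000, F(2.8) = 4.952000
r₂ = 2.800000 − 4.952000·(2.800000 − 2.500000) / (4.952000 − (-2.875000)) = 2.800000 − (1.485600)/(7.827000) = 2.610195
F(2.610195) = -0.165446
r₃ = 2.610195 − (-0.165446)·(2.610195 − 2.800000) / (-0.165446 − 4.952000) = 2.610195 − (0.031402)/(-5.117446) = 2.616332
F(2.616332) = -0.009046
r₄ = 2.616332 − (-0.009046)·(2.616332 − 2.610195) / (-0.009046 − (-0.165446)) = 2.616332 − (-0.000056)/(0.156400) = 2.616687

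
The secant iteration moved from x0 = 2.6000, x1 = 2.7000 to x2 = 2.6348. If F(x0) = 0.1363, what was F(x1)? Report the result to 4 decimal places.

-0.2554

The secant line through (2.6000, 0.1363) and (2.7000, F(x1)) crosses zero at x2 = 2.6348.
So (2.6000, 0.1363), (2.7000, F(x1)), (2.6348, 0) are collinear:
F(x1) = 0.1363 · (2.7000 − 2.6348) / (2.6000 − 2.6348) = 0.1363 · (0.065200)/(-0.034800) = -0.255367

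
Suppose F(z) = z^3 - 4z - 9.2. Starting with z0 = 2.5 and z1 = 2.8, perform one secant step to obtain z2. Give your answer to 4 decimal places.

F(2.5) = -3.575000, F(2.8) = 1.552000
z2 = 2.800000 − 1.552000·(2.800000 − 2.500000) / (1.552000 − (-3.575000)) = 2.800000 − (0.465600)/(5.127000) = 2.709187

2.7092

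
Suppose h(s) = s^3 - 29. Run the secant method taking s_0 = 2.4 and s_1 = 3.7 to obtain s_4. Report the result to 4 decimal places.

h(2.4) = -15.176000, h(3.7) = 21.653000
s_2 = 3.700000 − 21.653000·(3.700000 − 2.400000) / (21.653000 − (-15.176000)) = 3.700000 − (28.148900)/(36.829000) = 2.935687
h(2.935687) = -3.699503
s_3 = 2.935687 − (-3.699503)·(2.935687 − 3.700000) / (-3.699503 − 21.653000) = 2.935687 − (2.827580)/(-25.352503) = 3.047217
h(3.047217) = -0.704966
s_4 = 3.047217 − (-0.704966)·(3.047217 − 2.935687) / (-0.704966 − (-3.699503)) = 3.047217 − (-0.078625)/(2.994537) = 3.073473

3.0735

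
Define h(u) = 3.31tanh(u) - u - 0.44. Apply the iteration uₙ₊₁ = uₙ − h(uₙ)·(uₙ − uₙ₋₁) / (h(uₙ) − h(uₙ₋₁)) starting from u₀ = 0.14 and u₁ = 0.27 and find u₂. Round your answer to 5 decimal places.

0.19510

h(0.14) = -0.1196040, h(0.27) = 0.1625982
u₂ = 0.2700000 − 0.1625982·(0.2700000 − 0.1400000) / (0.1625982 − (-0.1196040)) = 0.2700000 − (0.0211378)/(0.2822022) = 0.1950971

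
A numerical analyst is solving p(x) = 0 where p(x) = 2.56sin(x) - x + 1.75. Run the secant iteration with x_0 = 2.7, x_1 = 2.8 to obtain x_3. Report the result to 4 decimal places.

2.7432

p(2.7) = 0.144092, p(2.8) = -0.192430
x_2 = 2.800000 − (-0.192430)·(2.800000 − 2.700000) / (-0.192430 − 0.144092) = 2.800000 − (-0.019243)/(-0.336523) = 2.742818
p(2.742818) = 0.001203
x_3 = 2.742818 − 0.001203·(2.742818 − 2.800000) / (0.001203 − (-0.192430)) = 2.742818 − (-0.000069)/(0.193633) = 2.743173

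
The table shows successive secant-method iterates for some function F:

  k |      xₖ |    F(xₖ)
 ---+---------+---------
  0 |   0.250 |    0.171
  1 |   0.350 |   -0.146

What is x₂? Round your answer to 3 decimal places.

0.304

x₂ = 0.350 − (-0.146)·(0.350 − 0.250) / (-0.146 − 0.171)
   = 0.350 − (-0.01460)/(-0.31700) = 0.30394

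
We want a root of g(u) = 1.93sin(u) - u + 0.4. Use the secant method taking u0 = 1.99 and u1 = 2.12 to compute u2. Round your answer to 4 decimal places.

g(1.99) = 0.172888, g(2.12) = -0.073825
u2 = 2.120000 − (-0.073825)·(2.120000 − 1.990000) / (-0.073825 − 0.172888) = 2.120000 − (-0.009597)/(-0.246713) = 2.081100

2.0811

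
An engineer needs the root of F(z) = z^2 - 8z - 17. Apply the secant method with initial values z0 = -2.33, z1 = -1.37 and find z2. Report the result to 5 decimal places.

-1.72582

F(-2.33) = 7.0689000, F(-1.37) = -4.1631000
z2 = -1.3700000 − (-4.1631000)·(-1.3700000 − (-2.3300000)) / (-4.1631000 − 7.0689000) = -1.3700000 − (-3.9965760)/(-11.2320000) = -1.7258205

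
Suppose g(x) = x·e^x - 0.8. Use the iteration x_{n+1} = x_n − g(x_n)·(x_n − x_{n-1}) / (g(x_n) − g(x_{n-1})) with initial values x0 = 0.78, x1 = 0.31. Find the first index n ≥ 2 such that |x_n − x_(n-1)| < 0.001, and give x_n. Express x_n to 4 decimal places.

n = 5, x_n = 0.4901

g(0.78) = 0.901548, g(0.31) = -0.377338
x2 = 0.310000 − (-0.377338)·(-0.470000)/(-1.278887) = 0.448675;  |Δ| = 0.138675
g(0.448675) = -0.097270
x3 = 0.448675 − (-0.097270)·(0.138675)/(0.280068) = 0.496838;  |Δ| = 0.048163
g(0.496838) = 0.016560
x4 = 0.496838 − 0.016560·(0.048163)/(0.113831) = 0.489831;  |Δ| = 0.007007
g(0.489831) = -0.000577
x5 = 0.489831 − (-0.000577)·(-0.007007)/(-0.017137) = 0.490067;  |Δ| = 0.000236
|x5 − x4| = 0.000236 < 0.001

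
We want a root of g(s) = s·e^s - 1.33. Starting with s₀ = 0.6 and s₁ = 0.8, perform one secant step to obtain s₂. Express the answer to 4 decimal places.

g(0.6) = -0.236729, g(0.8) = 0.450433
s₂ = 0.800000 − 0.450433·(0.800000 − 0.600000) / (0.450433 − (-0.236729)) = 0.800000 − (0.090087)/(0.687161) = 0.668900

0.6689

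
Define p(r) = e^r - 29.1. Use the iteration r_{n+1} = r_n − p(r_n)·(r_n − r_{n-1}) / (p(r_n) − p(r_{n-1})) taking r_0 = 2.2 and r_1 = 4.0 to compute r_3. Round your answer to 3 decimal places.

p(2.2) = -20.07499, p(4.0) = 25.49815
r_2 = 4.00000 − 25.49815·(4.00000 − 2.20000) / (25.49815 − (-20.07499)) = 4.00000 − (45.89667)/(45.57314) = 2.99290
p(2.99290) = -9.15655
r_3 = 2.99290 − (-9.15655)·(2.99290 − 4.00000) / (-9.15655 − 25.49815) = 2.99290 − (9.22155)/(-34.65470) = 3.25900

3.259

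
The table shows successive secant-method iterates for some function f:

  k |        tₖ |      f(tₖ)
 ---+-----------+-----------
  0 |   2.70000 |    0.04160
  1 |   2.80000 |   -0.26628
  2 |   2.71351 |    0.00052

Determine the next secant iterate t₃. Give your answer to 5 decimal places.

2.71368

t₃ = 2.71351 − 0.00052·(2.71351 − 2.80000) / (0.00052 − (-0.26628))
   = 2.71351 − (-0.0000450)/(0.2668000) = 2.7136786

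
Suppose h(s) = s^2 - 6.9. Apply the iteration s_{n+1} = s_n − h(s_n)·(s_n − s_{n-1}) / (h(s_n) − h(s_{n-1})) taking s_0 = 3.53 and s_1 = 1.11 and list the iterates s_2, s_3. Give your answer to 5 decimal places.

2.33153, 2.75691

h(3.53) = 5.5609000, h(1.11) = -5.6679000
s_2 = 1.1100000 − (-5.6679000)·(1.1100000 − 3.5300000) / (-5.6679000 − 5.5609000) = 1.1100000 − (13.7163180)/(-11.2288000) = 2.3315302
h(2.3315302) = -1.4639671
s_3 = 2.3315302 − (-1.4639671)·(2.3315302 − 1.1100000) / (-1.4639671 − (-5.6679000)) = 2.3315302 − (-1.7882799)/(4.2039329) = 2.7569128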